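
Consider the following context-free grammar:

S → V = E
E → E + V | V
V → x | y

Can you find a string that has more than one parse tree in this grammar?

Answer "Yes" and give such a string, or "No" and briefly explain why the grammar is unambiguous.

No - the grammar is unambiguous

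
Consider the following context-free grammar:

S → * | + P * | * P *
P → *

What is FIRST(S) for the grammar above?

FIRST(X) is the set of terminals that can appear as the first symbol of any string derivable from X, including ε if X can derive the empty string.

We compute FIRST(S) using the standard algorithm.
FIRST(P) = {*}
FIRST(S) = {*, +}
Therefore, FIRST(S) = {*, +}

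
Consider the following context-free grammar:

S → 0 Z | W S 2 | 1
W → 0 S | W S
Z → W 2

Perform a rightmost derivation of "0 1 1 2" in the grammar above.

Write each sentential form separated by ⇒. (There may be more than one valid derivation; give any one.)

S ⇒ W S 2 ⇒ W 1 2 ⇒ 0 S 1 2 ⇒ 0 1 1 2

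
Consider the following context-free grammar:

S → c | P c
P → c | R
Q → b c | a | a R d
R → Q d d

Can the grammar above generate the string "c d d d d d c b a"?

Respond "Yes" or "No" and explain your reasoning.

No - no valid derivation exists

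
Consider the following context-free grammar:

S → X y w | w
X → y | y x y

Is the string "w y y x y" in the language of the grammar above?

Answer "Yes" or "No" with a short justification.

No - no valid derivation exists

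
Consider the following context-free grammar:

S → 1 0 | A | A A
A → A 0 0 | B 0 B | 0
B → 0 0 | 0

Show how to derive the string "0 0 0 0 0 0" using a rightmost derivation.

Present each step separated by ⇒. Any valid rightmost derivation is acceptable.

S ⇒ A ⇒ A 0 0 ⇒ B 0 B 0 0 ⇒ B 0 0 0 0 0 ⇒ 0 0 0 0 0 0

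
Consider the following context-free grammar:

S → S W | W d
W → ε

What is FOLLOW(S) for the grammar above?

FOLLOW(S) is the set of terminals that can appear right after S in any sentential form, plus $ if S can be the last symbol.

We compute FOLLOW(S) using the standard algorithm.
FOLLOW(S) starts with {$}.
FIRST(S) = {d}
FIRST(W) = {ε}
FOLLOW(S) = {$}
FOLLOW(W) = {$, d}
Therefore, FOLLOW(S) = {$}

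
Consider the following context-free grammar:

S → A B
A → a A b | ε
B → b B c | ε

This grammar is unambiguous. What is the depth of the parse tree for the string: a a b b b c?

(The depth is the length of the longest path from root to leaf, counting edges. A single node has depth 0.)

4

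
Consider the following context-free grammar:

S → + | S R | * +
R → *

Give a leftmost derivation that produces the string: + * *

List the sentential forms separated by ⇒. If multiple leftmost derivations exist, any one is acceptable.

S ⇒ S R ⇒ S R R ⇒ + R R ⇒ + * R ⇒ + * *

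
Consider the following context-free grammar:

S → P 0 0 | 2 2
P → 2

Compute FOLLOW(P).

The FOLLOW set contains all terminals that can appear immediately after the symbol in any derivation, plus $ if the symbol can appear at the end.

We compute FOLLOW(P) using the standard algorithm.
FOLLOW(S) starts with {$}.
FIRST(P) = {2}
FIRST(S) = {2}
FOLLOW(P) = {0}
FOLLOW(S) = {$}
Therefore, FOLLOW(P) = {0}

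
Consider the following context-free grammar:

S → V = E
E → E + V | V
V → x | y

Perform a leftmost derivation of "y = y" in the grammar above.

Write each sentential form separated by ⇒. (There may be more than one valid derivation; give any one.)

S ⇒ V = E ⇒ y = E ⇒ y = V ⇒ y = y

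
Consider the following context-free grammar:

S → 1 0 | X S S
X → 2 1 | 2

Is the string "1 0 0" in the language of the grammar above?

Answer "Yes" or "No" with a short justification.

No - no valid derivation exists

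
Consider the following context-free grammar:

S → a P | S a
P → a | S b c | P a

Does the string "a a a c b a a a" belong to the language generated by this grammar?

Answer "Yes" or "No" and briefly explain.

No - no valid derivation exists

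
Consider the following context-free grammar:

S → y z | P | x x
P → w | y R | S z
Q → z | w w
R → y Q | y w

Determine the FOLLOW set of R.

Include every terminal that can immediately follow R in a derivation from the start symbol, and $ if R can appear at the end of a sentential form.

We compute FOLLOW(R) using the standard algorithm.
FOLLOW(S) starts with {$}.
FIRST(P) = {w, x, y}
FIRST(Q) = {w, z}
FIRST(R) = {y}
FIRST(S) = {w, x, y}
FOLLOW(P) = {$, z}
FOLLOW(Q) = {$, z}
FOLLOW(R) = {$, z}
FOLLOW(S) = {$, z}
Therefore, FOLLOW(R) = {$, z}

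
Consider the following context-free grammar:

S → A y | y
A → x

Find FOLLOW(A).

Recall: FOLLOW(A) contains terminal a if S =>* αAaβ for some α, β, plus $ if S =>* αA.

We compute FOLLOW(A) using the standard algorithm.
FOLLOW(S) starts with {$}.
FIRST(A) = {x}
FIRST(S) = {x, y}
FOLLOW(A) = {y}
FOLLOW(S) = {$}
Therefore, FOLLOW(A) = {y}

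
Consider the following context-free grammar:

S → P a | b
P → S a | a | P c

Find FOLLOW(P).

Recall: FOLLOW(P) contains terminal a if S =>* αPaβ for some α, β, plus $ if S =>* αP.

We compute FOLLOW(P) using the standard algorithm.
FOLLOW(S) starts with {$}.
FIRST(P) = {a, b}
FIRST(S) = {a, b}
FOLLOW(P) = {a, c}
FOLLOW(S) = {$, a}
Therefore, FOLLOW(P) = {a, c}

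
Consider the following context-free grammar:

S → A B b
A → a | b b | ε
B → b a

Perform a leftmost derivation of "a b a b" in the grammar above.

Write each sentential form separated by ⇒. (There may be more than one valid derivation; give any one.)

S ⇒ A B b ⇒ a B b ⇒ a b a b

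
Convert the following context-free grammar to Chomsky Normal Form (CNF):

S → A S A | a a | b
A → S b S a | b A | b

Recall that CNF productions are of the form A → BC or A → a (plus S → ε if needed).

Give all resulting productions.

TA → a; S → b; TB → b; A → b; S → A X0; X0 → S A; S → TA TA; A → S X1; X1 → TB X2; X2 → S TA; A → TB A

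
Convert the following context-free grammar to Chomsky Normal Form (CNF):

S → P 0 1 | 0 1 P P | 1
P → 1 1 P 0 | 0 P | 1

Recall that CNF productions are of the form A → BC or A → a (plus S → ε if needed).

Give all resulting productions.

T0 → 0; T1 → 1; S → 1; P → 1; S → P X0; X0 → T0 T1; S → T0 X1; X1 → T1 X2; X2 → P P; P → T1 X3; X3 → T1 X4; X4 → P T0; P → T0 P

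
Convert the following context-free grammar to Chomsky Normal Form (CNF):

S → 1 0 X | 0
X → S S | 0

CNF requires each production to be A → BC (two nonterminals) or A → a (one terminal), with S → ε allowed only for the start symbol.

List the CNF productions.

T1 → 1; T0 → 0; S → 0; X → 0; S → T1 X0; X0 → T0 X; X → S S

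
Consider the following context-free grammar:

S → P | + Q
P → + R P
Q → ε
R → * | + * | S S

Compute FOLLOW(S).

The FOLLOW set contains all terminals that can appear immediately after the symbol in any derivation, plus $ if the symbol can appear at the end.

We compute FOLLOW(S) using the standard algorithm.
FOLLOW(S) starts with {$}.
FIRST(P) = {+}
FIRST(Q) = {ε}
FIRST(R) = {*, +}
FIRST(S) = {+}
FOLLOW(P) = {$, +}
FOLLOW(Q) = {$, +}
FOLLOW(R) = {+}
FOLLOW(S) = {$, +}
Therefore, FOLLOW(S) = {$, +}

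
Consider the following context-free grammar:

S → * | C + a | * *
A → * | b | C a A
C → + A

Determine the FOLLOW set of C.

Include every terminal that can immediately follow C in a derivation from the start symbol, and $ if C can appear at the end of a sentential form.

We compute FOLLOW(C) using the standard algorithm.
FOLLOW(S) starts with {$}.
FIRST(A) = {*, +, b}
FIRST(C) = {+}
FIRST(S) = {*, +}
FOLLOW(A) = {+, a}
FOLLOW(C) = {+, a}
FOLLOW(S) = {$}
Therefore, FOLLOW(C) = {+, a}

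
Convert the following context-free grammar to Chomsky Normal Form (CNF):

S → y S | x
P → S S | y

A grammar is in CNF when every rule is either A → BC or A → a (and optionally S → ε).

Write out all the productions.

TY → y; S → x; P → y; S → TY S; P → S S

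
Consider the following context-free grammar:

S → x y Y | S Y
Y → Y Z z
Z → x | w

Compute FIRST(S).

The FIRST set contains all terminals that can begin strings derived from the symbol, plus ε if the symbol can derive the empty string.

We compute FIRST(S) using the standard algorithm.
FIRST(S) = {x}
FIRST(Y) = {}
FIRST(Z) = {w, x}
Therefore, FIRST(S) = {x}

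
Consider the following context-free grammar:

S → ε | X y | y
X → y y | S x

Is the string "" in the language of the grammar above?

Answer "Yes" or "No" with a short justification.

Yes - a valid derivation exists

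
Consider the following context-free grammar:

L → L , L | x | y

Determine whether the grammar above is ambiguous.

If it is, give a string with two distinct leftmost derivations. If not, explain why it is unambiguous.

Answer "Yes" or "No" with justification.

Yes - the string 'x , y , x , x , y' has two distinct leftmost derivations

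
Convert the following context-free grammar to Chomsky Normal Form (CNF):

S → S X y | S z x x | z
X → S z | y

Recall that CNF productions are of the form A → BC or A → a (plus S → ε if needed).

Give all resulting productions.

TY → y; TZ → z; TX → x; S → z; X → y; S → S X0; X0 → X TY; S → S X1; X1 → TZ X2; X2 → TX TX; X → S TZ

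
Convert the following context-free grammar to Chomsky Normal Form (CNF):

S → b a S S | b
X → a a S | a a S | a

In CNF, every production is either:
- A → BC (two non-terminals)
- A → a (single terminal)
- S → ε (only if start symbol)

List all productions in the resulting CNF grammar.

TB → b; TA → a; S → b; X → a; S → TB X0; X0 → TA X1; X1 → S S; X → TA X2; X2 → TA S; X → TA X3; X3 → TA S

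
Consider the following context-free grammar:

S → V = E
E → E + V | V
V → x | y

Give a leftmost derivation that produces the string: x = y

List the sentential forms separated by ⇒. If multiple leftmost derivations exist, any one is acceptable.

S ⇒ V = E ⇒ x = E ⇒ x = V ⇒ x = y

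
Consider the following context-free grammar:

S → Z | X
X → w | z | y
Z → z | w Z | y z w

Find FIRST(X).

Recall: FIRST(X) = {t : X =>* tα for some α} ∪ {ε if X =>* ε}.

We compute FIRST(X) using the standard algorithm.
FIRST(S) = {w, y, z}
FIRST(X) = {w, y, z}
FIRST(Z) = {w, y, z}
Therefore, FIRST(X) = {w, y, z}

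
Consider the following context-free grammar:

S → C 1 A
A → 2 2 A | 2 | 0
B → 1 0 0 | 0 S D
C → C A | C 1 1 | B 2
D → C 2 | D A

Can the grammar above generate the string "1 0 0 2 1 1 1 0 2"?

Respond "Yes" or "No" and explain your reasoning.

No - no valid derivation exists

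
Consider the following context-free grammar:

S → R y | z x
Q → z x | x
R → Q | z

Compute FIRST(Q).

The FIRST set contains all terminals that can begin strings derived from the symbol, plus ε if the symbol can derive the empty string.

We compute FIRST(Q) using the standard algorithm.
FIRST(Q) = {x, z}
FIRST(R) = {x, z}
FIRST(S) = {x, z}
Therefore, FIRST(Q) = {x, z}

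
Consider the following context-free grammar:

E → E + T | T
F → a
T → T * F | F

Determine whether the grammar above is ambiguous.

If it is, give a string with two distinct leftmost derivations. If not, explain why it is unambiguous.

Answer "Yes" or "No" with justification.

No - the grammar is unambiguous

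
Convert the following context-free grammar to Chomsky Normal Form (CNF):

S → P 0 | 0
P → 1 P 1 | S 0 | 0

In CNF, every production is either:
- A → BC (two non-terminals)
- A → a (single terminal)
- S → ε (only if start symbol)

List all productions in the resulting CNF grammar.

T0 → 0; S → 0; T1 → 1; P → 0; S → P T0; P → T1 X0; X0 → P T1; P → S T0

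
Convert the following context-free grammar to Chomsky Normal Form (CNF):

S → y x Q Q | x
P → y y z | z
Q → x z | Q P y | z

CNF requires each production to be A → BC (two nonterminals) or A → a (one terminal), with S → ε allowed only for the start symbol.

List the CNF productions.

TY → y; TX → x; S → x; TZ → z; P → z; Q → z; S → TY X0; X0 → TX X1; X1 → Q Q; P → TY X2; X2 → TY TZ; Q → TX TZ; Q → Q X3; X3 → P TY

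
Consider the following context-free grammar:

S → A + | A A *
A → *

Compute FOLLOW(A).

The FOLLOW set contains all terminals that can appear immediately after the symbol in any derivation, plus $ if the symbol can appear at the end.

We compute FOLLOW(A) using the standard algorithm.
FOLLOW(S) starts with {$}.
FIRST(A) = {*}
FIRST(S) = {*}
FOLLOW(A) = {*, +}
FOLLOW(S) = {$}
Therefore, FOLLOW(A) = {*, +}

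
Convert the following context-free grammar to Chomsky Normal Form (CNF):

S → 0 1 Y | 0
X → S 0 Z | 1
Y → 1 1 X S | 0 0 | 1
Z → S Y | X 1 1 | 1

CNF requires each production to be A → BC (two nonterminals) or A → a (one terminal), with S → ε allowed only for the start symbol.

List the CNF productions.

T0 → 0; T1 → 1; S → 0; X → 1; Y → 1; Z → 1; S → T0 X0; X0 → T1 Y; X → S X1; X1 → T0 Z; Y → T1 X2; X2 → T1 X3; X3 → X S; Y → T0 T0; Z → S Y; Z → X X4; X4 → T1 T1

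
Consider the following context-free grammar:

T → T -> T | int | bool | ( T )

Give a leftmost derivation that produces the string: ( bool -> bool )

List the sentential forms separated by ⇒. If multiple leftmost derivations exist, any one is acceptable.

T ⇒ ( T ) ⇒ ( T -> T ) ⇒ ( bool -> T ) ⇒ ( bool -> bool )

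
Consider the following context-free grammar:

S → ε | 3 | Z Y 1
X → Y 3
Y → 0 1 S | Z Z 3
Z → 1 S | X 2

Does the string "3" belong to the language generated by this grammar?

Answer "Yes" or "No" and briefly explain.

Yes - a valid derivation exists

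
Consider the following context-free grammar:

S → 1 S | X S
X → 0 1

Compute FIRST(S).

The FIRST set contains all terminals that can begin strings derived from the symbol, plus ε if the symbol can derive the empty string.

We compute FIRST(S) using the standard algorithm.
FIRST(S) = {0, 1}
FIRST(X) = {0}
Therefore, FIRST(S) = {0, 1}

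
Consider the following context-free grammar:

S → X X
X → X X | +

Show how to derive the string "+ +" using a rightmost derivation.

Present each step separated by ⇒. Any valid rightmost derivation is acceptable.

S ⇒ X X ⇒ X + ⇒ + +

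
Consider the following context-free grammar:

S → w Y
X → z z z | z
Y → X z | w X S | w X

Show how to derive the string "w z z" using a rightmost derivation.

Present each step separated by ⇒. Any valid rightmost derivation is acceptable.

S ⇒ w Y ⇒ w X z ⇒ w z z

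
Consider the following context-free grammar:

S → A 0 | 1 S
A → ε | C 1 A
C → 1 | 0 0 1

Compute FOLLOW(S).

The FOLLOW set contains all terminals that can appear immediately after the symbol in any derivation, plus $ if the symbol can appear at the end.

We compute FOLLOW(S) using the standard algorithm.
FOLLOW(S) starts with {$}.
FIRST(A) = {0, 1, ε}
FIRST(C) = {0, 1}
FIRST(S) = {0, 1}
FOLLOW(A) = {0}
FOLLOW(C) = {1}
FOLLOW(S) = {$}
Therefore, FOLLOW(S) = {$}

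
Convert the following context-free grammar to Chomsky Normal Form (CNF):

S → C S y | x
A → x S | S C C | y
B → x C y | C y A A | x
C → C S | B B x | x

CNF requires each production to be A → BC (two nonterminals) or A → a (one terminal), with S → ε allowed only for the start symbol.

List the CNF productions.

TY → y; S → x; TX → x; A → y; B → x; C → x; S → C X0; X0 → S TY; A → TX S; A → S X1; X1 → C C; B → TX X2; X2 → C TY; B → C X3; X3 → TY X4; X4 → A A; C → C S; C → B X5; X5 → B TX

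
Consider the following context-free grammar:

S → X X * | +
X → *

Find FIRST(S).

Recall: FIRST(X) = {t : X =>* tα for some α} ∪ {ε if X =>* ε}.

We compute FIRST(S) using the standard algorithm.
FIRST(S) = {*, +}
FIRST(X) = {*}
Therefore, FIRST(S) = {*, +}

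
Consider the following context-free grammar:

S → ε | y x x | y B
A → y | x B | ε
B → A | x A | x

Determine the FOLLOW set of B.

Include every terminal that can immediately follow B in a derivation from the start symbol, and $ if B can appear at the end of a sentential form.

We compute FOLLOW(B) using the standard algorithm.
FOLLOW(S) starts with {$}.
FIRST(A) = {x, y, ε}
FIRST(B) = {x, y, ε}
FIRST(S) = {y, ε}
FOLLOW(A) = {$}
FOLLOW(B) = {$}
FOLLOW(S) = {$}
Therefore, FOLLOW(B) = {$}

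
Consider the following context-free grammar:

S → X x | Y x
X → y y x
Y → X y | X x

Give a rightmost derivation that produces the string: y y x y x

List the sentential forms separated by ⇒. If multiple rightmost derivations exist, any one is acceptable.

S ⇒ Y x ⇒ X y x ⇒ y y x y x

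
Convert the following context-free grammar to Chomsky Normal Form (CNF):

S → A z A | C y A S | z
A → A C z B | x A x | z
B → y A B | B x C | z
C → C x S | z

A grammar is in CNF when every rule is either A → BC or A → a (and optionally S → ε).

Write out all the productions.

TZ → z; TY → y; S → z; TX → x; A → z; B → z; C → z; S → A X0; X0 → TZ A; S → C X1; X1 → TY X2; X2 → A S; A → A X3; X3 → C X4; X4 → TZ B; A → TX X5; X5 → A TX; B → TY X6; X6 → A B; B → B X7; X7 → TX C; C → C X8; X8 → TX S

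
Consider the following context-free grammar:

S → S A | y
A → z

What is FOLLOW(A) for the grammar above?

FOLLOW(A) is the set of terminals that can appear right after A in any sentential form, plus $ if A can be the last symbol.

We compute FOLLOW(A) using the standard algorithm.
FOLLOW(S) starts with {$}.
FIRST(A) = {z}
FIRST(S) = {y}
FOLLOW(A) = {$, z}
FOLLOW(S) = {$, z}
Therefore, FOLLOW(A) = {$, z}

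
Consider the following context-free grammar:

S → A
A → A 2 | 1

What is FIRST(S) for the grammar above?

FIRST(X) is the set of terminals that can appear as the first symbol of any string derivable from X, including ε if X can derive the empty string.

We compute FIRST(S) using the standard algorithm.
FIRST(A) = {1}
FIRST(S) = {1}
Therefore, FIRST(S) = {1}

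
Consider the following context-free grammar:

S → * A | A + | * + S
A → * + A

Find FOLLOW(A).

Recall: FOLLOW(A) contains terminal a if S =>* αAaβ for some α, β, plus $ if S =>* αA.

We compute FOLLOW(A) using the standard algorithm.
FOLLOW(S) starts with {$}.
FIRST(A) = {*}
FIRST(S) = {*}
FOLLOW(A) = {$, +}
FOLLOW(S) = {$}
Therefore, FOLLOW(A) = {$, +}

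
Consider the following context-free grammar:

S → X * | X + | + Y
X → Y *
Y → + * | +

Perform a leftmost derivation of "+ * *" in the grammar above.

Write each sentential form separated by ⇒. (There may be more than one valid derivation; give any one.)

S ⇒ X * ⇒ Y * * ⇒ + * *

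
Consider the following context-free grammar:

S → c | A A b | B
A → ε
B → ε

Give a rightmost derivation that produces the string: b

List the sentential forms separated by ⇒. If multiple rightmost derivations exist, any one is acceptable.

S ⇒ A A b ⇒ A b ⇒ b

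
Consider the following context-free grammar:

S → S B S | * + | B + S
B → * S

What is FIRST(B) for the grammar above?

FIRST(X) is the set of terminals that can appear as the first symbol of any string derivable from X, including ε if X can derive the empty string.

We compute FIRST(B) using the standard algorithm.
FIRST(B) = {*}
FIRST(S) = {*}
Therefore, FIRST(B) = {*}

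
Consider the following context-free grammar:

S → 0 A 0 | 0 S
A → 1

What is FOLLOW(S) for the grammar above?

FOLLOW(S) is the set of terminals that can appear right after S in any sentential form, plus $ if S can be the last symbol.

We compute FOLLOW(S) using the standard algorithm.
FOLLOW(S) starts with {$}.
FIRST(A) = {1}
FIRST(S) = {0}
FOLLOW(A) = {0}
FOLLOW(S) = {$}
Therefore, FOLLOW(S) = {$}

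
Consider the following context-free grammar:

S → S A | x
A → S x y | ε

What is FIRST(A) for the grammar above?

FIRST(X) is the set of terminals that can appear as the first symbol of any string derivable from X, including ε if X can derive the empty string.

We compute FIRST(A) using the standard algorithm.
FIRST(A) = {x, ε}
FIRST(S) = {x}
Therefore, FIRST(A) = {x, ε}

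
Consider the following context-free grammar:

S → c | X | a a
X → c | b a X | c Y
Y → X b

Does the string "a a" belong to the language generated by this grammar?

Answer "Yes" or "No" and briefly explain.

Yes - a valid derivation exists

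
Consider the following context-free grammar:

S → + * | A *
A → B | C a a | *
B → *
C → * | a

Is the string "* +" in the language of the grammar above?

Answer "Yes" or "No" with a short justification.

No - no valid derivation exists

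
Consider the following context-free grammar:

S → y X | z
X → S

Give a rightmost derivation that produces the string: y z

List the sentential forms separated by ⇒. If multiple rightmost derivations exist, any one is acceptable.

S ⇒ y X ⇒ y S ⇒ y z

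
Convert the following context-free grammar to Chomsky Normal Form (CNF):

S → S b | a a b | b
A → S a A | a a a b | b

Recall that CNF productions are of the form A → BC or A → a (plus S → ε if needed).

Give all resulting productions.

TB → b; TA → a; S → b; A → b; S → S TB; S → TA X0; X0 → TA TB; A → S X1; X1 → TA A; A → TA X2; X2 → TA X3; X3 → TA TB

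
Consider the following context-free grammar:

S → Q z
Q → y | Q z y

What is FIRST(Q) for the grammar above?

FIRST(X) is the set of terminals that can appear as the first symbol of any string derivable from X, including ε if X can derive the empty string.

We compute FIRST(Q) using the standard algorithm.
FIRST(Q) = {y}
FIRST(S) = {y}
Therefore, FIRST(Q) = {y}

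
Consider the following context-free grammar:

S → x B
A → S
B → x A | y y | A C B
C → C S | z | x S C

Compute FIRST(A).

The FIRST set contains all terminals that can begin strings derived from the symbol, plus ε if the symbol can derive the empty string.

We compute FIRST(A) using the standard algorithm.
FIRST(A) = {x}
FIRST(B) = {x, y}
FIRST(C) = {x, z}
FIRST(S) = {x}
Therefore, FIRST(A) = {x}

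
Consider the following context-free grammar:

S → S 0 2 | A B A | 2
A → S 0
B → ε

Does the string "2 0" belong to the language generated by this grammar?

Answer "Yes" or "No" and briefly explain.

No - no valid derivation exists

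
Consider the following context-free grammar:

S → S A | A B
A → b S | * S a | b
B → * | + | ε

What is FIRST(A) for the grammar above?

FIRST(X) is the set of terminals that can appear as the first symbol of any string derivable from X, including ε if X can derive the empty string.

We compute FIRST(A) using the standard algorithm.
FIRST(A) = {*, b}
FIRST(B) = {*, +, ε}
FIRST(S) = {*, b}
Therefore, FIRST(A) = {*, b}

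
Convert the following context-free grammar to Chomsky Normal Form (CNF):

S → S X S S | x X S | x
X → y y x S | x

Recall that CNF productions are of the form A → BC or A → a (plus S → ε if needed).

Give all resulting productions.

TX → x; S → x; TY → y; X → x; S → S X0; X0 → X X1; X1 → S S; S → TX X2; X2 → X S; X → TY X3; X3 → TY X4; X4 → TX S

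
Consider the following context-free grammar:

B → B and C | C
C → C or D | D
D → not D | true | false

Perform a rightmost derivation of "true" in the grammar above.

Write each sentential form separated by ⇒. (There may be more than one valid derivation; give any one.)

B ⇒ C ⇒ D ⇒ true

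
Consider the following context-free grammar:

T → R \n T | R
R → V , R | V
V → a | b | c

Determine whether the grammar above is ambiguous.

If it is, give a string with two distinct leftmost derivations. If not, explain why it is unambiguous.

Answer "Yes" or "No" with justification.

No - the grammar is unambiguous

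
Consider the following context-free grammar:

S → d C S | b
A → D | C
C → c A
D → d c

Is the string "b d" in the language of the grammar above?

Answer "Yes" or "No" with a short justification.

No - no valid derivation exists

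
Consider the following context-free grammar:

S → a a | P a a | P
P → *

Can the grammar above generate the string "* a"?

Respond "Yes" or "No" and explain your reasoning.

No - no valid derivation exists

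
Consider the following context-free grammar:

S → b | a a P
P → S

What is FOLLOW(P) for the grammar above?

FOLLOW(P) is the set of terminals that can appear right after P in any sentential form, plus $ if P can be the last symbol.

We compute FOLLOW(P) using the standard algorithm.
FOLLOW(S) starts with {$}.
FIRST(P) = {a, b}
FIRST(S) = {a, b}
FOLLOW(P) = {$}
FOLLOW(S) = {$}
Therefore, FOLLOW(P) = {$}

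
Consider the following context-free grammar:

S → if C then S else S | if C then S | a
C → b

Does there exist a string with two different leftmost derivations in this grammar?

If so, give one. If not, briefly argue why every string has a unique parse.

Yes - the string 'if b then if b then if b then a else a' has two distinct leftmost derivations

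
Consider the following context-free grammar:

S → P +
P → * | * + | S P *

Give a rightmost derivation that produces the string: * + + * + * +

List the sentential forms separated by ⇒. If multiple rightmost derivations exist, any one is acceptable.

S ⇒ P + ⇒ S P * + ⇒ S * + * + ⇒ P + * + * + ⇒ * + + * + * +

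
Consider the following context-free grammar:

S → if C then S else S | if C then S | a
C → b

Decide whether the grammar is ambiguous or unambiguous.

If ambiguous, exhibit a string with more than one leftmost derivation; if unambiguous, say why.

Ambiguous - the string 'if b then if b then a else a' has two distinct leftmost derivations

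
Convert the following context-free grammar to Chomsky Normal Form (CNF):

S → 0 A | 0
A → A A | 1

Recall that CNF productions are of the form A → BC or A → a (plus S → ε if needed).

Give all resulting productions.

T0 → 0; S → 0; A → 1; S → T0 A; A → A A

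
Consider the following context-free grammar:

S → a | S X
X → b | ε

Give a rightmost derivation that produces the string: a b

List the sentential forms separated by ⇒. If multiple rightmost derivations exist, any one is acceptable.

S ⇒ S X ⇒ S b ⇒ a b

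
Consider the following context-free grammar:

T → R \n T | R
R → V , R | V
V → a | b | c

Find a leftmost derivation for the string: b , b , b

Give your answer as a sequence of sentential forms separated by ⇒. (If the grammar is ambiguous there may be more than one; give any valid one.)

T ⇒ R ⇒ V , R ⇒ b , R ⇒ b , V , R ⇒ b , b , R ⇒ b , b , V ⇒ b , b , b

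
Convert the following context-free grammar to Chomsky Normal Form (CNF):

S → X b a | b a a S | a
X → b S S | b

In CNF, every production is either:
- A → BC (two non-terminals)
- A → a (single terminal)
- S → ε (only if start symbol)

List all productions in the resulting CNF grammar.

TB → b; TA → a; S → a; X → b; S → X X0; X0 → TB TA; S → TB X1; X1 → TA X2; X2 → TA S; X → TB X3; X3 → S S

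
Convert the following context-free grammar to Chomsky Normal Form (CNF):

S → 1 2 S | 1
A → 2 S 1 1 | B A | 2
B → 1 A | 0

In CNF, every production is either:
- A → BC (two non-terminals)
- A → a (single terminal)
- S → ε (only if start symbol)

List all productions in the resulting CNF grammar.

T1 → 1; T2 → 2; S → 1; A → 2; B → 0; S → T1 X0; X0 → T2 S; A → T2 X1; X1 → S X2; X2 → T1 T1; A → B A; B → T1 A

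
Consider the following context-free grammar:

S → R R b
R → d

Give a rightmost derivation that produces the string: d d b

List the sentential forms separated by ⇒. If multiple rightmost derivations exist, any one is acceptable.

S ⇒ R R b ⇒ R d b ⇒ d d b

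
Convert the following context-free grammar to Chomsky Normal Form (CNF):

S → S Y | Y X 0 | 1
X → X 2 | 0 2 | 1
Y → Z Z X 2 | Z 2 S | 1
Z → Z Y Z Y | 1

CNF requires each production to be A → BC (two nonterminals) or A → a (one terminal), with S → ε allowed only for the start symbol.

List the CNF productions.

T0 → 0; S → 1; T2 → 2; X → 1; Y → 1; Z → 1; S → S Y; S → Y X0; X0 → X T0; X → X T2; X → T0 T2; Y → Z X1; X1 → Z X2; X2 → X T2; Y → Z X3; X3 → T2 S; Z → Z X4; X4 → Y X5; X5 → Z Y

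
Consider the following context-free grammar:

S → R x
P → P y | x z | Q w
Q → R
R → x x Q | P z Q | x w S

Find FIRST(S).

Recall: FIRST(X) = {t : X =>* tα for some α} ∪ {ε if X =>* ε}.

We compute FIRST(S) using the standard algorithm.
FIRST(P) = {x}
FIRST(Q) = {x}
FIRST(R) = {x}
FIRST(S) = {x}
Therefore, FIRST(S) = {x}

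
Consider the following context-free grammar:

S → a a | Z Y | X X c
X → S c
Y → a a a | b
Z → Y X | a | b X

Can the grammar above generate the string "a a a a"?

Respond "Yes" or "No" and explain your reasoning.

Yes - a valid derivation exists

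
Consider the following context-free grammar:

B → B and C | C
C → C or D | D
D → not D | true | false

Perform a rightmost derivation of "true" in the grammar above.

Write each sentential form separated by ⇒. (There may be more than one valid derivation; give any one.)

B ⇒ C ⇒ D ⇒ true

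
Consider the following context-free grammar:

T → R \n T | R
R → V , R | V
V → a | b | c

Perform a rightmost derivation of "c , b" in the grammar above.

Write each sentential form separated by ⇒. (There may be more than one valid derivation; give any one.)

T ⇒ R ⇒ V , R ⇒ V , V ⇒ V , b ⇒ c , b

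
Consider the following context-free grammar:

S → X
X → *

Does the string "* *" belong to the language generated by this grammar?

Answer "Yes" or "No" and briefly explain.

No - no valid derivation exists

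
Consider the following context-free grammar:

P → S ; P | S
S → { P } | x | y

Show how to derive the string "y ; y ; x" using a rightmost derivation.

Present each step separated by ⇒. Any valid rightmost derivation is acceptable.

P ⇒ S ; P ⇒ S ; S ; P ⇒ S ; S ; S ⇒ S ; S ; x ⇒ S ; y ; x ⇒ y ; y ; x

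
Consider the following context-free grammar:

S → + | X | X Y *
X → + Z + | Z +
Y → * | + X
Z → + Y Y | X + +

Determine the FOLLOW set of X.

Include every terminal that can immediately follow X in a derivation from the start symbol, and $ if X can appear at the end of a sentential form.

We compute FOLLOW(X) using the standard algorithm.
FOLLOW(S) starts with {$}.
FIRST(S) = {+}
FIRST(X) = {+}
FIRST(Y) = {*, +}
FIRST(Z) = {+}
FOLLOW(S) = {$}
FOLLOW(X) = {$, *, +}
FOLLOW(Y) = {*, +}
FOLLOW(Z) = {+}
Therefore, FOLLOW(X) = {$, *, +}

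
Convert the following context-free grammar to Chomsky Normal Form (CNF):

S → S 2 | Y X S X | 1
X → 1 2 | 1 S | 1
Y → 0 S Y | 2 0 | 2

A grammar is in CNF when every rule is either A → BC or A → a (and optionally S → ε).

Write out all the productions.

T2 → 2; S → 1; T1 → 1; X → 1; T0 → 0; Y → 2; S → S T2; S → Y X0; X0 → X X1; X1 → S X; X → T1 T2; X → T1 S; Y → T0 X2; X2 → S Y; Y → T2 T0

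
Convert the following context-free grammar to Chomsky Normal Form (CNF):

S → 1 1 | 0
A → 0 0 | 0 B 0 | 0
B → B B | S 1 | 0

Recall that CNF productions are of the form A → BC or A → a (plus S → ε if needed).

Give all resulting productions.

T1 → 1; S → 0; T0 → 0; A → 0; B → 0; S → T1 T1; A → T0 T0; A → T0 X0; X0 → B T0; B → B B; B → S T1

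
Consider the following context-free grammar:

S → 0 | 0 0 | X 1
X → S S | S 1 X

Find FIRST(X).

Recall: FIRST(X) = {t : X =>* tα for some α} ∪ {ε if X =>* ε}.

We compute FIRST(X) using the standard algorithm.
FIRST(S) = {0}
FIRST(X) = {0}
Therefore, FIRST(X) = {0}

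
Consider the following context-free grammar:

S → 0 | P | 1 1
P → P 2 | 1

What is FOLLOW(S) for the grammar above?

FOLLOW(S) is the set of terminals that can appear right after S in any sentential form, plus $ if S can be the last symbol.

We compute FOLLOW(S) using the standard algorithm.
FOLLOW(S) starts with {$}.
FIRST(P) = {1}
FIRST(S) = {0, 1}
FOLLOW(P) = {$, 2}
FOLLOW(S) = {$}
Therefore, FOLLOW(S) = {$}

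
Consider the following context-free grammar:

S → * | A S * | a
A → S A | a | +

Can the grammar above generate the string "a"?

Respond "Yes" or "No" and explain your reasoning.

Yes - a valid derivation exists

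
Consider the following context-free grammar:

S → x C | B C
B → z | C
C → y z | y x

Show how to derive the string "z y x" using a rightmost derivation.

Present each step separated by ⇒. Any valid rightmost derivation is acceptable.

S ⇒ B C ⇒ B y x ⇒ z y x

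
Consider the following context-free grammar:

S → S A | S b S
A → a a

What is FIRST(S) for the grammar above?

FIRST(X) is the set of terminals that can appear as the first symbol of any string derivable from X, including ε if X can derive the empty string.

We compute FIRST(S) using the standard algorithm.
FIRST(A) = {a}
FIRST(S) = {}
Therefore, FIRST(S) = {}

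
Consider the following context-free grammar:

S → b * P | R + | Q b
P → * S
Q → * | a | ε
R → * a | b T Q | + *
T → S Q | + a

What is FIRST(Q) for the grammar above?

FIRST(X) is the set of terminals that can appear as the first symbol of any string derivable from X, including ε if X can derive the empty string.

We compute FIRST(Q) using the standard algorithm.
FIRST(P) = {*}
FIRST(Q) = {*, a, ε}
FIRST(R) = {*, +, b}
FIRST(S) = {*, +, a, b}
FIRST(T) = {*, +, a, b}
Therefore, FIRST(Q) = {*, a, ε}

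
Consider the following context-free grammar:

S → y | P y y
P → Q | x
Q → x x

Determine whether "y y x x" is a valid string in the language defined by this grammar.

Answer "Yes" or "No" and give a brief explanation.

No - no valid derivation exists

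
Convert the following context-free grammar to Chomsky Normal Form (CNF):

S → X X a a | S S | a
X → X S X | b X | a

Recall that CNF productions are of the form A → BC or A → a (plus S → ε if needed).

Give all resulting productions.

TA → a; S → a; TB → b; X → a; S → X X0; X0 → X X1; X1 → TA TA; S → S S; X → X X2; X2 → S X; X → TB X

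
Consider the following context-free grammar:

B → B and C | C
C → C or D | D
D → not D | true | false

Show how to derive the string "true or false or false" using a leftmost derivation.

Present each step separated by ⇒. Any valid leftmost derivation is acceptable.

B ⇒ C ⇒ C or D ⇒ C or D or D ⇒ D or D or D ⇒ true or D or D ⇒ true or false or D ⇒ true or false or false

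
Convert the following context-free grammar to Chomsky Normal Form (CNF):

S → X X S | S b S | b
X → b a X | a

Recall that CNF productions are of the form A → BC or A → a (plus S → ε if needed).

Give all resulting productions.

TB → b; S → b; TA → a; X → a; S → X X0; X0 → X S; S → S X1; X1 → TB S; X → TB X2; X2 → TA X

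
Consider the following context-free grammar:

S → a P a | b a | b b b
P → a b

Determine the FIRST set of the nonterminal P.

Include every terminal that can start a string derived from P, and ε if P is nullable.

We compute FIRST(P) using the standard algorithm.
FIRST(P) = {a}
FIRST(S) = {a, b}
Therefore, FIRST(P) = {a}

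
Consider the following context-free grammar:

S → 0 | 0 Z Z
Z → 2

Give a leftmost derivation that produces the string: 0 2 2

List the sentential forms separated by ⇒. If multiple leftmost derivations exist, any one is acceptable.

S ⇒ 0 Z Z ⇒ 0 2 Z ⇒ 0 2 2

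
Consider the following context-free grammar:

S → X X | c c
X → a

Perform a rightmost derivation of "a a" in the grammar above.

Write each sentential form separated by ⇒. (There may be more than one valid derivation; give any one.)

S ⇒ X X ⇒ X a ⇒ a a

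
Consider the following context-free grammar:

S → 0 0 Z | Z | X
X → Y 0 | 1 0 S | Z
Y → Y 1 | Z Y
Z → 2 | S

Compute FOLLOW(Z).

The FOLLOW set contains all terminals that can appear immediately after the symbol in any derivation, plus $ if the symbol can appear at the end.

We compute FOLLOW(Z) using the standard algorithm.
FOLLOW(S) starts with {$}.
FIRST(S) = {0, 1, 2}
FIRST(X) = {0, 1, 2}
FIRST(Y) = {0, 1, 2}
FIRST(Z) = {0, 1, 2}
FOLLOW(S) = {$, 0, 1, 2}
FOLLOW(X) = {$, 0, 1, 2}
FOLLOW(Y) = {0, 1}
FOLLOW(Z) = {$, 0, 1, 2}
Therefore, FOLLOW(Z) = {$, 0, 1, 2}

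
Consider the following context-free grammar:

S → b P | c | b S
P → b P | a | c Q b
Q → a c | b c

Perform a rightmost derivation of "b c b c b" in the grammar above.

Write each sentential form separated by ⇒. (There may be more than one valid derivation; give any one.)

S ⇒ b P ⇒ b c Q b ⇒ b c b c b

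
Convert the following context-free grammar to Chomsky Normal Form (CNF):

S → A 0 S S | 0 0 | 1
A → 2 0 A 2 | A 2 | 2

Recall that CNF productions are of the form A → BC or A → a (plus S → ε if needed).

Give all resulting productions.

T0 → 0; S → 1; T2 → 2; A → 2; S → A X0; X0 → T0 X1; X1 → S S; S → T0 T0; A → T2 X2; X2 → T0 X3; X3 → A T2; A → A T2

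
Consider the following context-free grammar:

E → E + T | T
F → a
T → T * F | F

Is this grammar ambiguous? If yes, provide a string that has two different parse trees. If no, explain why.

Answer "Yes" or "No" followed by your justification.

No - the grammar is unambiguous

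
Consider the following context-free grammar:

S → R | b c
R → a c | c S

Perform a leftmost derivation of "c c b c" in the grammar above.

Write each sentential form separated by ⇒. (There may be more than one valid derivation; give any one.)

S ⇒ R ⇒ c S ⇒ c R ⇒ c c S ⇒ c c b c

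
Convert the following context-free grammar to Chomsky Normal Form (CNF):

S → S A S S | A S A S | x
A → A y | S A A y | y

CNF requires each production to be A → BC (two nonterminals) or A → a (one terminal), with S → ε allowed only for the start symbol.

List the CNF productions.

S → x; TY → y; A → y; S → S X0; X0 → A X1; X1 → S S; S → A X2; X2 → S X3; X3 → A S; A → A TY; A → S X4; X4 → A X5; X5 → A TY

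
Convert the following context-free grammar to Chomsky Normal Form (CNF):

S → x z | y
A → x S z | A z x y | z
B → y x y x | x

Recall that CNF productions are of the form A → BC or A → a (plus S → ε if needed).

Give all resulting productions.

TX → x; TZ → z; S → y; TY → y; A → z; B → x; S → TX TZ; A → TX X0; X0 → S TZ; A → A X1; X1 → TZ X2; X2 → TX TY; B → TY X3; X3 → TX X4; X4 → TY TX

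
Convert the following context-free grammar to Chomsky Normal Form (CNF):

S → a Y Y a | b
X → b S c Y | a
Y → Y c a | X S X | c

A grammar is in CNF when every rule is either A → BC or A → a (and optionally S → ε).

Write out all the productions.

TA → a; S → b; TB → b; TC → c; X → a; Y → c; S → TA X0; X0 → Y X1; X1 → Y TA; X → TB X2; X2 → S X3; X3 → TC Y; Y → Y X4; X4 → TC TA; Y → X X5; X5 → S X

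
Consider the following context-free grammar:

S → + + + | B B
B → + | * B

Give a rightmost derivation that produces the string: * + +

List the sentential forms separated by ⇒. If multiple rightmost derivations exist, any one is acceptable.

S ⇒ B B ⇒ B + ⇒ * B + ⇒ * + +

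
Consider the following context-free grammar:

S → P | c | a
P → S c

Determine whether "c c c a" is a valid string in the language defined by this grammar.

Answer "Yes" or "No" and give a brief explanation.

No - no valid derivation exists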